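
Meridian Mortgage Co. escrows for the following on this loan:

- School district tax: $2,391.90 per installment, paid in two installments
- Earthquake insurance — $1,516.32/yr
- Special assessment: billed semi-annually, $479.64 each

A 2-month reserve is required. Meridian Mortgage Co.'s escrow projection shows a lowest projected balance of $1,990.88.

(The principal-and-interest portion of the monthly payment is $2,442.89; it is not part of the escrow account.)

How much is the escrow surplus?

$780.98

School district tax — $2,391.90 × 2 = $4,783.80/yr
Earthquake insurance — $1,516.32/yr
Special assessment — $479.64 × 2 = $959.28/yr
Total per year = $4,783.80 + $1,516.32 + $959.28 = $7,259.40
Monthly escrow = $7,259.40 / 12 = $604.95
Required reserve = 2 × $604.95 = $1,209.90
Surplus = $1,990.88 − $1,209.90 = $780.98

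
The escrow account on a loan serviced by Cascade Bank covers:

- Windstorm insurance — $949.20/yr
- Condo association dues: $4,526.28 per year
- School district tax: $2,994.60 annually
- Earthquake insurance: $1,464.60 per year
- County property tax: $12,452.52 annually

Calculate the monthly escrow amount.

$1,865.60

Windstorm insurance — $949.20 annually
Condo association dues — $4,526.28 annually
School district tax — $2,994.60 annually
Earthquake insurance — $1,464.60 annually
County property tax — $12,452.52 annually
Combined annual = $949.20 + $4,526.28 + $2,994.60 + $1,464.60 + $12,452.52 = $22,387.20
Monthly = $22,387.20 / 12 = $1,865.60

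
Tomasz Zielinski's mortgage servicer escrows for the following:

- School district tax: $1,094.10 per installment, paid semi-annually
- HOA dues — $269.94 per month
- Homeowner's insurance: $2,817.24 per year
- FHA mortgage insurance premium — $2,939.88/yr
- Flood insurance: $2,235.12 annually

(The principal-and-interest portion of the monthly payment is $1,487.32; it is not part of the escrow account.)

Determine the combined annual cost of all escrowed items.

$13,419.72

School district tax: $1,094.10 × 2 = $2,188.20 annually
HOA dues: $269.94 × 12 = $3,239.28 annually
Homeowner's insurance: $2,817.24 annually
FHA mortgage insurance premium: $2,939.88 annually
Flood insurance: $2,235.12 annually
Total per year = $2,188.20 + $3,239.28 + $2,817.24 + $2,939.88 + $2,235.12 = $13,419.72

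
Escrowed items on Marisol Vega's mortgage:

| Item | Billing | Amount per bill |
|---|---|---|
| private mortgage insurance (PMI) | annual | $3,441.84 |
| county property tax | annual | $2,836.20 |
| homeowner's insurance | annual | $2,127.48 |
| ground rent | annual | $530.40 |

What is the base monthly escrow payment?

Private mortgage insurance (PMI) = $3,441.84 per year
County property tax = $2,836.20 per year
Homeowner's insurance = $2,127.48 per year
Ground rent = $530.40 per year
Total annual escrow = $3,441.84 + $2,836.20 + $2,127.48 + $530.40 = $8,935.92
Base monthly escrow = $8,935.92 ÷ 12 = $744.66

$744.66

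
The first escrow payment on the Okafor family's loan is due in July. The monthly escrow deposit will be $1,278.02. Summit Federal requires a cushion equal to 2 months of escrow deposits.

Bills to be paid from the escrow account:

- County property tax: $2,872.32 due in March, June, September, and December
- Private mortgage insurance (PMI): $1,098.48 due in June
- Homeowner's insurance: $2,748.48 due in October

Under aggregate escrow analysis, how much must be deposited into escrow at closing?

$3,381.04

Cushion = 2 × $1,278.02 = $2,556.04
Trial balance (start $0, +$1,278.02 each month, − disbursements):
  Jul: +$1,278.02 → $1,278.02
  Aug: +$1,278.02 → $2,556.04
  Sep: +$1,278.02 − $2,872.32 → $961.74
  Oct: +$1,278.02 − $2,748.48 → -$508.72
  Nov: +$1,278.02 → $769.30
  Dec: +$1,278.02 − $2,872.32 → -$825.00
  Jan: +$1,278.02 → $453.02
  Feb: +$1,278.02 → $1,731.04
  Mar: +$1,278.02 − $2,872.32 → $136.74
  Apr: +$1,278.02 → $1,414.76
  May: +$1,278.02 → $2,692.78
  Jun: +$1,278.02 − $3,970.80 → $0.00
Lowest trial balance = -$825.00 (Dec)
Initial deposit = cushion − low point = $2,556.04 − (-$825.00) = $3,381.04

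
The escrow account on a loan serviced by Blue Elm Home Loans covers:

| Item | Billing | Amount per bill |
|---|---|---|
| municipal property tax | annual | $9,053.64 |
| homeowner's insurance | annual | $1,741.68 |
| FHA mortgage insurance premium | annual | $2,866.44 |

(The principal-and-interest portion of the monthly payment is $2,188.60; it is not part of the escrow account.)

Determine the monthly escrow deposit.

Municipal property tax = $9,053.64 annually
Homeowner's insurance = $1,741.68 annually
FHA mortgage insurance premium = $2,866.44 annually
Annual escrow total = $13,661.76
Monthly escrow = $13,661.76 / 12 = $1,138.48

$1,138.48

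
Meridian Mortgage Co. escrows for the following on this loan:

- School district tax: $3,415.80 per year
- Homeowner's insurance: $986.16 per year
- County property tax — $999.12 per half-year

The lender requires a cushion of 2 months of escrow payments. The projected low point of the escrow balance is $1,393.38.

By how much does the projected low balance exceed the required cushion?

School district tax — $3,415.80
Homeowner's insurance — $986.16
County property tax — $999.12 × 2 = $1,998.24
Total annual escrow = $3,415.80 + $986.16 + $1,998.24 = $6,400.20
Per month = $6,400.20 / 12 = $533.35
Cushion = 2 × $533.35 = $1,066.70
Excess over cushion: $1,393.38 − $1,066.70 = $326.68

$326.68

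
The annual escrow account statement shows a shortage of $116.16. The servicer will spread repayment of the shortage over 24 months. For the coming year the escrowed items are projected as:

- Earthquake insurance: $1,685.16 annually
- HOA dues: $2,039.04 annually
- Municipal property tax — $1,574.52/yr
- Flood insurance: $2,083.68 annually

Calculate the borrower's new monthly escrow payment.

$620.04

Earthquake insurance — $1,685.16/yr
HOA dues — $2,039.04/yr
Municipal property tax — $1,574.52/yr
Flood insurance — $2,083.68/yr
Total per year = $7,382.40
Monthly escrow = $7,382.40 / 12 = $615.20
Shortage spread = $116.16 / 24 = $4.84/mo
New monthly escrow = $615.20 + $4.84 = $620.04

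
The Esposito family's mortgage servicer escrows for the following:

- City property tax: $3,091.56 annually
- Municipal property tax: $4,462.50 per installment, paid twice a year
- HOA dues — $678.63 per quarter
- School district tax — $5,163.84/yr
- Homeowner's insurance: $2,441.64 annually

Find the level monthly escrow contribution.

City property tax: $3,091.56 per year
Municipal property tax: $4,462.50 × 2 = $8,925.00 per year
HOA dues: $678.63 × 4 = $2,714.52 per year
School district tax: $5,163.84 per year
Homeowner's insurance: $2,441.64 per year
Total per year = $3,091.56 + $8,925.00 + $2,714.52 + $5,163.84 + $2,441.64 = $22,336.56
Monthly = $22,336.56 ÷ 12 = $1,861.38

$1,861.38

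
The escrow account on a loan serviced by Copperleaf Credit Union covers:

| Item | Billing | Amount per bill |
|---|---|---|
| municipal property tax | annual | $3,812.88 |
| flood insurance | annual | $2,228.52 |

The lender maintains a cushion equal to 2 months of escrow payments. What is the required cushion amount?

$1,006.90

Municipal property tax: $3,812.88
Flood insurance: $2,228.52
Combined annual = $3,812.88 + $2,228.52 = $6,041.40
Base monthly escrow = $6,041.40 ÷ 12 = $503.45
Reserve = 2 × $503.45 = $1,006.90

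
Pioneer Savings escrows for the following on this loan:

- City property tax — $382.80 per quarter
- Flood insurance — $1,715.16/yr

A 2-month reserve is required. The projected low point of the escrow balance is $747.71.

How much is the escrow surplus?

City property tax: $382.80 × 4 = $1,531.20/yr
Flood insurance: $1,715.16/yr
Yearly total = $1,531.20 + $1,715.16 = $3,246.36
Monthly escrow = $3,246.36 / 12 = $270.53
Cushion = 2 × $270.53 = $541.06
Excess over cushion: $747.71 − $541.06 = $206.65

$206.65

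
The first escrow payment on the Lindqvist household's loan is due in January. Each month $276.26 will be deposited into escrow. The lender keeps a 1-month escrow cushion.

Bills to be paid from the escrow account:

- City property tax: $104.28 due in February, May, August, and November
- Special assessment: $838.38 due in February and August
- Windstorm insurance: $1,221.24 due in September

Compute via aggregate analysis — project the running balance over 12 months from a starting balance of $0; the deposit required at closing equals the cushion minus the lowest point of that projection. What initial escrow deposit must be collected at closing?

$1,000.76

Cushion = 1 × $276.26 = $276.26
Trial balance (start $0, +$276.26 each month, − disbursements):
  Jan: +$276.26 → $276.26
  Feb: +$276.26 − $942.66 → -$390.14
  Mar: +$276.26 → -$113.88
  Apr: +$276.26 → $162.38
  May: +$276.26 − $104.28 → $334.36
  Jun: +$276.26 → $610.62
  Jul: +$276.26 → $886.88
  Aug: +$276.26 − $942.66 → $220.48
  Sep: +$276.26 − $1,221.24 → -$724.50
  Oct: +$276.26 → -$448.24
  Nov: +$276.26 − $104.28 → -$276.26
  Dec: +$276.26 → $0.00
Lowest trial balance = -$724.50 (Sep)
Initial deposit = cushion − low point = $276.26 − (-$724.50) = $1,000.76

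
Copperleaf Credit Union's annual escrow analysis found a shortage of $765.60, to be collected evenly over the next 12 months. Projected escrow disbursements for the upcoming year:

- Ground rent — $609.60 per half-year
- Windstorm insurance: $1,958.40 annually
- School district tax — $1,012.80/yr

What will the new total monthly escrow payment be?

$413.00

Ground rent — $609.60 × 2 = $1,219.20 annually
Windstorm insurance — $1,958.40 annually
School district tax — $1,012.80 annually
Total per year = $4,190.40
Monthly escrow = $4,190.40 ÷ 12 = $349.20
Shortage per month = $765.60 ÷ 12 = $63.80
Adjusted monthly = $349.20 + $63.80 = $413.00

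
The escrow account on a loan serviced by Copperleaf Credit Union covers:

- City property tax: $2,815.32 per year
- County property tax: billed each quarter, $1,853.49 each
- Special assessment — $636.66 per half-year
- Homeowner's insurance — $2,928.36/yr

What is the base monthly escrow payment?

$1,202.58

City property tax = $2,815.32 annually
County property tax = $1,853.49 × 4 = $7,413.96 annually
Special assessment = $636.66 × 2 = $1,273.32 annually
Homeowner's insurance = $2,928.36 annually
Total annual escrow = $2,815.32 + $7,413.96 + $1,273.32 + $2,928.36 = $14,430.96
Per month = $14,430.96 / 12 = $1,202.58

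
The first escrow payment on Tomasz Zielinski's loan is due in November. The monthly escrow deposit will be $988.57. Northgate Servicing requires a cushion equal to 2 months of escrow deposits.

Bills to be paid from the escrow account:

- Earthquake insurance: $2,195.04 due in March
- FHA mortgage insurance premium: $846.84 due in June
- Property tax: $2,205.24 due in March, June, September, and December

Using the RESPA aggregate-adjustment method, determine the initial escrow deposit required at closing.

$3,726.18

Cushion = 2 × $988.57 = $1,977.14
Trial balance (start $0, +$988.57 each month, − disbursements):
  Nov: +$988.57 → $988.57
  Dec: +$988.57 − $2,205.24 → -$228.10
  Jan: +$988.57 → $760.47
  Feb: +$988.57 → $1,749.04
  Mar: +$988.57 − $4,400.28 → -$1,662.67
  Apr: +$988.57 → -$674.10
  May: +$988.57 → $314.47
  Jun: +$988.57 − $3,052.08 → -$1,749.04
  Jul: +$988.57 → -$760.47
  Aug: +$988.57 → $228.10
  Sep: +$988.57 − $2,205.24 → -$988.57
  Oct: +$988.57 → $0.00
Lowest trial balance = -$1,749.04 (Jun)
Initial deposit = cushion − low point = $1,977.14 − (-$1,749.04) = $3,726.18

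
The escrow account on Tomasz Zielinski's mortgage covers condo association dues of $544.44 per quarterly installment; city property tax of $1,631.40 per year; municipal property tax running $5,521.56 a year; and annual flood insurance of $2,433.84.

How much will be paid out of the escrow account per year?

Condo association dues: $544.44 × 4 = $2,177.76/yr
City property tax: $1,631.40/yr
Municipal property tax: $5,521.56/yr
Flood insurance: $2,433.84/yr
Yearly total = $2,177.76 + $1,631.40 + $5,521.56 + $2,433.84 = $11,764.56

$11,764.56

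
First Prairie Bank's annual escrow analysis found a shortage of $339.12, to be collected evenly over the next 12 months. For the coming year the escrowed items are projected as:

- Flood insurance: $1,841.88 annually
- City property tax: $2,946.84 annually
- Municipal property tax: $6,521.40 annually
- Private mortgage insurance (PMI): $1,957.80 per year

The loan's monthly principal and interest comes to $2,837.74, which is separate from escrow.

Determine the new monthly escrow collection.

Flood insurance = $1,841.88 annually
City property tax = $2,946.84 annually
Municipal property tax = $6,521.40 annually
Private mortgage insurance (PMI) = $1,957.80 annually
Total annual escrow = $1,841.88 + $2,946.84 + $6,521.40 + $1,957.80 = $13,267.92
Base monthly escrow = $13,267.92 / 12 = $1,105.66
Shortage per month = $339.12 / 12 = $28.26
Adjusted monthly = $1,105.66 + $28.26 = $1,133.92

$1,133.92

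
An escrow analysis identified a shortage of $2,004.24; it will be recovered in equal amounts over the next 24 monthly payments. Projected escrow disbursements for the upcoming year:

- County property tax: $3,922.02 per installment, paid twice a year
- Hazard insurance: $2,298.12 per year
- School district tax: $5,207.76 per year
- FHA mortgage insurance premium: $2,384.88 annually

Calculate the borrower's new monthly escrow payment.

$1,561.41

County property tax = $3,922.02 × 2 = $7,844.04
Hazard insurance = $2,298.12
School district tax = $5,207.76
FHA mortgage insurance premium = $2,384.88
Combined annual = $7,844.04 + $2,298.12 + $5,207.76 + $2,384.88 = $17,734.80
Base monthly escrow = $17,734.80 ÷ 12 = $1,477.90
Shortage per month = $2,004.24 / 24 = $83.51
New monthly escrow = $1,477.90 + $83.51 = $1,561.41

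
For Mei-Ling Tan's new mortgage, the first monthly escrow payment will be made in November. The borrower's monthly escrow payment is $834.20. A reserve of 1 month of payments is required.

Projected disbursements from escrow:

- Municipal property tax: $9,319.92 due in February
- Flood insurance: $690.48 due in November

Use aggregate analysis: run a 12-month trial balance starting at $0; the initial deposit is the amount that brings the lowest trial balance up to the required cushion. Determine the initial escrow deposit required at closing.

Cushion = 1 × $834.20 = $834.20
Trial balance (start $0, +$834.20 each month, − disbursements):
  Nov: +$834.20 − $690.48 → $143.72
  Dec: +$834.20 → $977.92
  Jan: +$834.20 → $1,812.12
  Feb: +$834.20 − $9,319.92 → -$6,673.60
  Mar: +$834.20 → -$5,839.40
  Apr: +$834.20 → -$5,005.20
  May: +$834.20 → -$4,171.00
  Jun: +$834.20 → -$3,336.80
  Jul: +$834.20 → -$2,502.60
  Aug: +$834.20 → -$1,668.40
  Sep: +$834.20 → -$834.20
  Oct: +$834.20 → $0.00
Lowest trial balance = -$6,673.60 (Feb)
Initial deposit = cushion − low point = $834.20 − (-$6,673.60) = $7,507.80

$7,507.80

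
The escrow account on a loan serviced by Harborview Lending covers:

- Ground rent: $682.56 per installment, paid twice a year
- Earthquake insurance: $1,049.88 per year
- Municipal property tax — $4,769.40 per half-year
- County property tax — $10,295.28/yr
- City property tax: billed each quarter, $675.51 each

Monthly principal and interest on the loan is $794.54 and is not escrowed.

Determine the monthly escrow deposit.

Ground rent: $682.56 × 2 = $1,365.12
Earthquake insurance: $1,049.88
Municipal property tax: $4,769.40 × 2 = $9,538.80
County property tax: $10,295.28
City property tax: $675.51 × 4 = $2,702.04
Total annual escrow = $24,951.12
Monthly = $24,951.12 / 12 = $2,079.26

$2,079.26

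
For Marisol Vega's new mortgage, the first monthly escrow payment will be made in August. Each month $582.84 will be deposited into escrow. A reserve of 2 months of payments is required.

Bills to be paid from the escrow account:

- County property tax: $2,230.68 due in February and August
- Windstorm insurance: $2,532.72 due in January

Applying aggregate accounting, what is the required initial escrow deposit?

$4,079.88

Cushion = 2 × $582.84 = $1,165.68
Trial balance (start $0, +$582.84 each month, − disbursements):
  Aug: +$582.84 − $2,230.68 → -$1,647.84
  Sep: +$582.84 → -$1,065.00
  Oct: +$582.84 → -$482.16
  Nov: +$582.84 → $100.68
  Dec: +$582.84 → $683.52
  Jan: +$582.84 − $2,532.72 → -$1,266.36
  Feb: +$582.84 − $2,230.68 → -$2,914.20
  Mar: +$582.84 → -$2,331.36
  Apr: +$582.84 → -$1,748.52
  May: +$582.84 → -$1,165.68
  Jun: +$582.84 → -$582.84
  Jul: +$582.84 → $0.00
Lowest trial balance = -$2,914.20 (Feb)
Initial deposit = cushion − low point = $1,165.68 − (-$2,914.20) = $4,079.88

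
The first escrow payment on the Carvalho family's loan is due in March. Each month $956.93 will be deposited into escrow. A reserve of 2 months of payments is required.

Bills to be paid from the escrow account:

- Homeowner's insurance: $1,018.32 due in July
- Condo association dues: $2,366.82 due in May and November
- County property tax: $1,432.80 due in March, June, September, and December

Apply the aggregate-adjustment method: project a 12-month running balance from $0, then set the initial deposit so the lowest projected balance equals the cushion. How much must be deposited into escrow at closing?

$3,827.72

Cushion = 2 × $956.93 = $1,913.86
Trial balance (start $0, +$956.93 each month, − disbursements):
  Mar: +$956.93 − $1,432.80 → -$475.87
  Apr: +$956.93 → $481.06
  May: +$956.93 − $2,366.82 → -$928.83
  Jun: +$956.93 − $1,432.80 → -$1,404.70
  Jul: +$956.93 − $1,018.32 → -$1,466.09
  Aug: +$956.93 → -$509.16
  Sep: +$956.93 − $1,432.80 → -$985.03
  Oct: +$956.93 → -$28.10
  Nov: +$956.93 − $2,366.82 → -$1,437.99
  Dec: +$956.93 − $1,432.80 → -$1,913.86
  Jan: +$956.93 → -$956.93
  Feb: +$956.93 → $0.00
Lowest trial balance = -$1,913.86 (Dec)
Initial deposit = cushion − low point = $1,913.86 − (-$1,913.86) = $3,827.72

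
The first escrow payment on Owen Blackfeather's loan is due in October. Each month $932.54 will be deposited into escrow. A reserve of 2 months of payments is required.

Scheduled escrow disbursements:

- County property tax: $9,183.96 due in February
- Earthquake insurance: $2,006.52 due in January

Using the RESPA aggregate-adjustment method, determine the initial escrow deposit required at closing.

$8,392.86

Cushion = 2 × $932.54 = $1,865.08
Trial balance (start $0, +$932.54 each month, − disbursements):
  Oct: +$932.54 → $932.54
  Nov: +$932.54 → $1,865.08
  Dec: +$932.54 → $2,797.62
  Jan: +$932.54 − $2,006.52 → $1,723.64
  Feb: +$932.54 − $9,183.96 → -$6,527.78
  Mar: +$932.54 → -$5,595.24
  Apr: +$932.54 → -$4,662.70
  May: +$932.54 → -$3,730.16
  Jun: +$932.54 → -$2,797.62
  Jul: +$932.54 → -$1,865.08
  Aug: +$932.54 → -$932.54
  Sep: +$932.54 → $0.00
Lowest trial balance = -$6,527.78 (Feb)
Initial deposit = cushion − low point = $1,865.08 − (-$6,527.78) = $8,392.86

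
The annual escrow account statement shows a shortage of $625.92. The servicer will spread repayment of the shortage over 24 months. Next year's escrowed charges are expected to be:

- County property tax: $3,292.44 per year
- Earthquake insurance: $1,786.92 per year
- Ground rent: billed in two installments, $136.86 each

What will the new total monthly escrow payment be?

County property tax = $3,292.44
Earthquake insurance = $1,786.92
Ground rent = $136.86 × 2 = $273.72
Total annual escrow = $5,353.08
Monthly = $5,353.08 ÷ 12 = $446.09
Monthly shortage recovery: $625.92 / 24 = $26.08
Adjusted monthly = $446.09 + $26.08 = $472.17

$472.17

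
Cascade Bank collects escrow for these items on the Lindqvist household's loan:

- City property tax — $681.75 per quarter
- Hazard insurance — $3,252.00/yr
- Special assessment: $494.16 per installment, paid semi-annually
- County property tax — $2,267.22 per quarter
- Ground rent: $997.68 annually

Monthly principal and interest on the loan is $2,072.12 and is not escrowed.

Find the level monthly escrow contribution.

$1,419.49

City property tax — $681.75 × 4 = $2,727.00 per year
Hazard insurance — $3,252.00 per year
Special assessment — $494.16 × 2 = $988.32 per year
County property tax — $2,267.22 × 4 = $9,068.88 per year
Ground rent — $997.68 per year
Combined annual = $2,727.00 + $3,252.00 + $988.32 + $9,068.88 + $997.68 = $17,033.88
Monthly = $17,033.88 / 12 = $1,419.49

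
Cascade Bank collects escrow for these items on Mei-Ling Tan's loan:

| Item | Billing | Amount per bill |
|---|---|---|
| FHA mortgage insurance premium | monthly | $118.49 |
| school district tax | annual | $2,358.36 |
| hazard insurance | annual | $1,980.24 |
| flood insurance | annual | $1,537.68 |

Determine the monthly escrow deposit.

FHA mortgage insurance premium — $118.49 × 12 = $1,421.88 per year
School district tax — $2,358.36 per year
Hazard insurance — $1,980.24 per year
Flood insurance — $1,537.68 per year
Total per year = $1,421.88 + $2,358.36 + $1,980.24 + $1,537.68 = $7,298.16
Monthly = $7,298.16 ÷ 12 = $608.18

$608.18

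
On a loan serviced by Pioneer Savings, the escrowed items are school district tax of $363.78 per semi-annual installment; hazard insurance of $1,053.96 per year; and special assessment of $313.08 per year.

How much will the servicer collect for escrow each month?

School district tax = $363.78 × 2 = $727.56
Hazard insurance = $1,053.96
Special assessment = $313.08
Total per year = $727.56 + $1,053.96 + $313.08 = $2,094.60
Base monthly escrow = $2,094.60 ÷ 12 = $174.55

$174.55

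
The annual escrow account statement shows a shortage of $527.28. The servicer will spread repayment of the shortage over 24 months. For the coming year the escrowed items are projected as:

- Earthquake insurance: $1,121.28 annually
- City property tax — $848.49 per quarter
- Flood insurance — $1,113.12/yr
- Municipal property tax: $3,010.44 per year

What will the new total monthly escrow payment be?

Earthquake insurance = $1,121.28
City property tax = $848.49 × 4 = $3,393.96
Flood insurance = $1,113.12
Municipal property tax = $3,010.44
Combined annual = $1,121.28 + $3,393.96 + $1,113.12 + $3,010.44 = $8,638.80
Per month = $8,638.80 / 12 = $719.90
Shortage spread = $527.28 / 24 = $21.97/mo
Adjusted monthly = $719.90 + $21.97 = $741.87

$741.87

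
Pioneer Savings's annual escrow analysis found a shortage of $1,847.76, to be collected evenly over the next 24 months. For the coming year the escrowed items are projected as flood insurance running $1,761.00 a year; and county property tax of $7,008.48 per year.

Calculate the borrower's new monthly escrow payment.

$807.78

Flood insurance — $1,761.00
County property tax — $7,008.48
Annual escrow total = $1,761.00 + $7,008.48 = $8,769.48
Base monthly escrow = $8,769.48 ÷ 12 = $730.79
Shortage per month = $1,847.76 / 24 = $76.99
New monthly escrow = $730.79 + $76.99 = $807.78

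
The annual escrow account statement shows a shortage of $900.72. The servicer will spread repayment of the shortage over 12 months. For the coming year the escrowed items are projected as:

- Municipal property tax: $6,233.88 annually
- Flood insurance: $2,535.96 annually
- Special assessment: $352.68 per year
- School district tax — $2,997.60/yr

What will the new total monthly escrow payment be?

$1,085.07

Municipal property tax: $6,233.88
Flood insurance: $2,535.96
Special assessment: $352.68
School district tax: $2,997.60
Total per year = $6,233.88 + $2,535.96 + $352.68 + $2,997.60 = $12,120.12
Base monthly escrow = $12,120.12 / 12 = $1,010.01
Shortage per month = $900.72 / 12 = $75.06
New monthly escrow = $1,010.01 + $75.06 = $1,085.07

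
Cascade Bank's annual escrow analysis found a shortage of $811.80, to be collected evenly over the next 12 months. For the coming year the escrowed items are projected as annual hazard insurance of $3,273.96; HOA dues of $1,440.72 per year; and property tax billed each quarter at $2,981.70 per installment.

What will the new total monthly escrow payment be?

Hazard insurance: $3,273.96 annually
HOA dues: $1,440.72 annually
Property tax: $2,981.70 × 4 = $11,926.80 annually
Total annual escrow = $16,641.48
Per month = $16,641.48 ÷ 12 = $1,386.79
Monthly shortage recovery: $811.80 ÷ 12 = $67.65
Adjusted monthly = $1,386.79 + $67.65 = $1,454.44

$1,454.44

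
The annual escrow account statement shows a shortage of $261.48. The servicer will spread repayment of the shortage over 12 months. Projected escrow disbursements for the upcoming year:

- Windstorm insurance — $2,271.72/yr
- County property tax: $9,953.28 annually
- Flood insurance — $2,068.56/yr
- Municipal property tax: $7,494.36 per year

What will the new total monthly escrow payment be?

$1,837.45

Windstorm insurance = $2,271.72 per year
County property tax = $9,953.28 per year
Flood insurance = $2,068.56 per year
Municipal property tax = $7,494.36 per year
Annual escrow total = $2,271.72 + $9,953.28 + $2,068.56 + $7,494.36 = $21,787.92
Base monthly escrow = $21,787.92 / 12 = $1,815.66
Shortage spread = $261.48 ÷ 12 = $21.79/mo
Adjusted monthly = $1,815.66 + $21.79 = $1,837.45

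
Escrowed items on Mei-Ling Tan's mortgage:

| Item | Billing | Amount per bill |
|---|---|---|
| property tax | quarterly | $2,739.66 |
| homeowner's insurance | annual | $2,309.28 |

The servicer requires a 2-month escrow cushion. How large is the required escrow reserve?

Property tax — $2,739.66 × 4 = $10,958.64 per year
Homeowner's insurance — $2,309.28 per year
Total annual escrow = $13,267.92
Monthly escrow = $13,267.92 ÷ 12 = $1,105.66
Reserve = 2 × $1,105.66 = $2,211.32

$2,211.32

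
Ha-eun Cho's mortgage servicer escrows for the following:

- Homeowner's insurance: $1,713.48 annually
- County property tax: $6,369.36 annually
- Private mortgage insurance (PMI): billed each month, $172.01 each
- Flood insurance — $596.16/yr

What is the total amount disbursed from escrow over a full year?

Homeowner's insurance — $1,713.48 per year
County property tax — $6,369.36 per year
Private mortgage insurance (PMI) — $172.01 × 12 = $2,064.12 per year
Flood insurance — $596.16 per year
Combined annual = $1,713.48 + $6,369.36 + $2,064.12 + $596.16 = $10,743.12

$10,743.12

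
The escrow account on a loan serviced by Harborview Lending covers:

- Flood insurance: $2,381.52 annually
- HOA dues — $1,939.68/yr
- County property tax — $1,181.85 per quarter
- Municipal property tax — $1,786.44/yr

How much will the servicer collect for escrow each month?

Flood insurance: $2,381.52/yr
HOA dues: $1,939.68/yr
County property tax: $1,181.85 × 4 = $4,727.40/yr
Municipal property tax: $1,786.44/yr
Total per year = $2,381.52 + $1,939.68 + $4,727.40 + $1,786.44 = $10,835.04
Monthly escrow = $10,835.04 ÷ 12 = $902.92

$902.92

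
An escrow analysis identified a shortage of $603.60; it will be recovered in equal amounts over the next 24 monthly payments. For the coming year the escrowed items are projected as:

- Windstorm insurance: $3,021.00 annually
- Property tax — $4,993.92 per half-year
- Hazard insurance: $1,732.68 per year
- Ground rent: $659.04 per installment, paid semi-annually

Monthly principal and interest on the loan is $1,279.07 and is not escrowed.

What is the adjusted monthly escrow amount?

$1,363.45

Windstorm insurance — $3,021.00 annually
Property tax — $4,993.92 × 2 = $9,987.84 annually
Hazard insurance — $1,732.68 annually
Ground rent — $659.04 × 2 = $1,318.08 annually
Yearly total = $16,059.60
Monthly escrow = $16,059.60 / 12 = $1,338.30
Monthly shortage recovery: $603.60 ÷ 24 = $25.15
Adjusted monthly = $1,338.30 + $25.15 = $1,363.45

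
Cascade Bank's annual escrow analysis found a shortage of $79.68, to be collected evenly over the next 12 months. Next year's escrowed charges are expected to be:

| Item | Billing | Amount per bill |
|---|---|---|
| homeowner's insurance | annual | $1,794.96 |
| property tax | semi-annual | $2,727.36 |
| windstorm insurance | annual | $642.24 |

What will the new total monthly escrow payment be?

Homeowner's insurance — $1,794.96/yr
Property tax — $2,727.36 × 2 = $5,454.72/yr
Windstorm insurance — $642.24/yr
Combined annual = $7,891.92
Base monthly escrow = $7,891.92 / 12 = $657.66
Shortage spread = $79.68 / 12 = $6.64/mo
New monthly escrow = $657.66 + $6.64 = $664.30

$664.30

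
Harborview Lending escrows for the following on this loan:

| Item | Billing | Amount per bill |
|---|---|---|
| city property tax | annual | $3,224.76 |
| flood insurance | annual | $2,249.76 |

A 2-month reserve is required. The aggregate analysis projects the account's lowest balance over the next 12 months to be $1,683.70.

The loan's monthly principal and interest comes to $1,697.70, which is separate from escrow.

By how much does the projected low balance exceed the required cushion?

$771.28

City property tax: $3,224.76
Flood insurance: $2,249.76
Yearly total = $3,224.76 + $2,249.76 = $5,474.52
Base monthly escrow = $5,474.52 / 12 = $456.21
Cushion = 2 × $456.21 = $912.42
Excess over cushion: $1,683.70 − $912.42 = $771.28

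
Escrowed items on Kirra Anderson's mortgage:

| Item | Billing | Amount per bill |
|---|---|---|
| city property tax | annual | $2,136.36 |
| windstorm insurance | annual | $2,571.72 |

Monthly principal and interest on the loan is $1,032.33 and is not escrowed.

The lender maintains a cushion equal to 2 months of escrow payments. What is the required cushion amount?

$784.68

City property tax — $2,136.36
Windstorm insurance — $2,571.72
Combined annual = $2,136.36 + $2,571.72 = $4,708.08
Base monthly escrow = $4,708.08 ÷ 12 = $392.34
Required cushion = 2 × $392.34 = $784.68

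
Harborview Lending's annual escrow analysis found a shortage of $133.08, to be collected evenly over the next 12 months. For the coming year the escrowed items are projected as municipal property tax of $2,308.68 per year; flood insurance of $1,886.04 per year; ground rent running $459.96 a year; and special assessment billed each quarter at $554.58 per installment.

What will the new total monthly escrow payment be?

$583.84

Municipal property tax: $2,308.68
Flood insurance: $1,886.04
Ground rent: $459.96
Special assessment: $554.58 × 4 = $2,218.32
Total per year = $2,308.68 + $1,886.04 + $459.96 + $2,218.32 = $6,873.00
Monthly = $6,873.00 / 12 = $572.75
Shortage spread = $133.08 ÷ 12 = $11.09/mo
Adjusted monthly = $572.75 + $11.09 = $583.84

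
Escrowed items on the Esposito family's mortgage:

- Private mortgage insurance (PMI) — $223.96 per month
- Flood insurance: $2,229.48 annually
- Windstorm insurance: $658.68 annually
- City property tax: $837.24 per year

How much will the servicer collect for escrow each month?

$534.41

Private mortgage insurance (PMI): $223.96 × 12 = $2,687.52 annually
Flood insurance: $2,229.48 annually
Windstorm insurance: $658.68 annually
City property tax: $837.24 annually
Yearly total = $2,687.52 + $2,229.48 + $658.68 + $837.24 = $6,412.92
Base monthly escrow = $6,412.92 / 12 = $534.41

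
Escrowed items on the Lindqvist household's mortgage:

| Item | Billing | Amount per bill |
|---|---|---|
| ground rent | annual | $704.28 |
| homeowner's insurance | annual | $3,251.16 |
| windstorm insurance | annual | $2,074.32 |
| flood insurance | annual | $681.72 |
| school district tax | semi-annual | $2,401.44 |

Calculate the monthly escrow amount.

Ground rent — $704.28 per year
Homeowner's insurance — $3,251.16 per year
Windstorm insurance — $2,074.32 per year
Flood insurance — $681.72 per year
School district tax — $2,401.44 × 2 = $4,802.88 per year
Combined annual = $11,514.36
Monthly escrow = $11,514.36 / 12 = $959.53

$959.53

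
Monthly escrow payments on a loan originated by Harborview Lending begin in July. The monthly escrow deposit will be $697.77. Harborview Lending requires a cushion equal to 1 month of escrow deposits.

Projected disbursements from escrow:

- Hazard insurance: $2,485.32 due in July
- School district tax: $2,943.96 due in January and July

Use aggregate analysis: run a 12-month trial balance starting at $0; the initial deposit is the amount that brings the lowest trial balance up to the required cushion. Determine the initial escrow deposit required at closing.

$5,429.28

Cushion = 1 × $697.77 = $697.77
Trial balance (start $0, +$697.77 each month, − disbursements):
  Jul: +$697.77 − $5,429.28 → -$4,731.51
  Aug: +$697.77 → -$4,033.74
  Sep: +$697.77 → -$3,335.97
  Oct: +$697.77 → -$2,638.20
  Nov: +$697.77 → -$1,940.43
  Dec: +$697.77 → -$1,242.66
  Jan: +$697.77 − $2,943.96 → -$3,488.85
  Feb: +$697.77 → -$2,791.08
  Mar: +$697.77 → -$2,093.31
  Apr: +$697.77 → -$1,395.54
  May: +$697.77 → -$697.77
  Jun: +$697.77 → $0.00
Lowest trial balance = -$4,731.51 (Jul)
Initial deposit = cushion − low point = $697.77 − (-$4,731.51) = $5,429.28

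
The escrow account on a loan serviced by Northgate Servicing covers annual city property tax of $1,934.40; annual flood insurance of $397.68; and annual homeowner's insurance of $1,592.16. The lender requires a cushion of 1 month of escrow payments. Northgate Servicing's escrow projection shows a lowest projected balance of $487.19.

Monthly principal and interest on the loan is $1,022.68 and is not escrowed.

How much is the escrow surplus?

$160.17

City property tax: $1,934.40/yr
Flood insurance: $397.68/yr
Homeowner's insurance: $1,592.16/yr
Annual escrow total = $3,924.24
Monthly = $3,924.24 ÷ 12 = $327.02
Required reserve = 1 × $327.02 = $327.02
Excess over cushion: $487.19 − $327.02 = $160.17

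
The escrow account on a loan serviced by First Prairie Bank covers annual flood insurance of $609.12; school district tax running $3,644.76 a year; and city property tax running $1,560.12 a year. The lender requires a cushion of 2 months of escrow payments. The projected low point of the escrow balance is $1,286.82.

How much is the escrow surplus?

$317.82

Flood insurance — $609.12/yr
School district tax — $3,644.76/yr
City property tax — $1,560.12/yr
Total annual escrow = $609.12 + $3,644.76 + $1,560.12 = $5,814.00
Monthly = $5,814.00 ÷ 12 = $484.50
Required cushion = 2 × $484.50 = $969.00
Surplus = $1,286.82 − $969.00 = $317.82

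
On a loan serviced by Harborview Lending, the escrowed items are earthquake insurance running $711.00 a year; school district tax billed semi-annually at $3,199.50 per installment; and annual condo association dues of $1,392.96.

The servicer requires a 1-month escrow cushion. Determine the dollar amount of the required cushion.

Earthquake insurance = $711.00 per year
School district tax = $3,199.50 × 2 = $6,399.00 per year
Condo association dues = $1,392.96 per year
Yearly total = $711.00 + $6,399.00 + $1,392.96 = $8,502.96
Monthly escrow = $8,502.96 ÷ 12 = $708.58
Reserve = 1 × $708.58 = $708.58

$708.58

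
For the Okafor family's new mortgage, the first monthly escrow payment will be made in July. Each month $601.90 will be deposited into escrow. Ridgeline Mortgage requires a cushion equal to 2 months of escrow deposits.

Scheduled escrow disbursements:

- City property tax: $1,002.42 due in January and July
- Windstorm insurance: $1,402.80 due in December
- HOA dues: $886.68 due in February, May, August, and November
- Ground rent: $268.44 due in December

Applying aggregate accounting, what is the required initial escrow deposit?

$2,724.72

Cushion = 2 × $601.90 = $1,203.80
Trial balance (start $0, +$601.90 each month, − disbursements):
  Jul: +$601.90 − $1,002.42 → -$400.52
  Aug: +$601.90 − $886.68 → -$685.30
  Sep: +$601.90 → -$83.40
  Oct: +$601.90 → $518.50
  Nov: +$601.90 − $886.68 → $233.72
  Dec: +$601.90 − $1,671.24 → -$835.62
  Jan: +$601.90 − $1,002.42 → -$1,236.14
  Feb: +$601.90 − $886.68 → -$1,520.92
  Mar: +$601.90 → -$919.02
  Apr: +$601.90 → -$317.12
  May: +$601.90 − $886.68 → -$601.90
  Jun: +$601.90 → $0.00
Lowest trial balance = -$1,520.92 (Feb)
Initial deposit = cushion − low point = $1,203.80 − (-$1,520.92) = $2,724.72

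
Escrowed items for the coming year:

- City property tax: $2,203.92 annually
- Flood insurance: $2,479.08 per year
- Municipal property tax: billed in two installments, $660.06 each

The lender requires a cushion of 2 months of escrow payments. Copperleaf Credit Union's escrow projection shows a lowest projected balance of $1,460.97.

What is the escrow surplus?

$460.45

City property tax = $2,203.92 per year
Flood insurance = $2,479.08 per year
Municipal property tax = $660.06 × 2 = $1,320.12 per year
Annual escrow total = $6,003.12
Monthly escrow = $6,003.12 / 12 = $500.26
Required reserve = 2 × $500.26 = $1,000.52
Surplus = $1,460.97 − $1,000.52 = $460.45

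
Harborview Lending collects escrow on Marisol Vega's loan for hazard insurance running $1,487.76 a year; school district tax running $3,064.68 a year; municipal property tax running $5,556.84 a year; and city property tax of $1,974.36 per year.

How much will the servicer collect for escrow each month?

Hazard insurance = $1,487.76 annually
School district tax = $3,064.68 annually
Municipal property tax = $5,556.84 annually
City property tax = $1,974.36 annually
Yearly total = $1,487.76 + $3,064.68 + $5,556.84 + $1,974.36 = $12,083.64
Per month = $12,083.64 ÷ 12 = $1,006.97

$1,006.97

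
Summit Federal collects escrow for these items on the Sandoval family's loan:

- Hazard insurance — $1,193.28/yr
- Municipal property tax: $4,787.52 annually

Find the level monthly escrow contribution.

$498.40

Hazard insurance — $1,193.28 per year
Municipal property tax — $4,787.52 per year
Yearly total = $1,193.28 + $4,787.52 = $5,980.80
Monthly escrow = $5,980.80 ÷ 12 = $498.40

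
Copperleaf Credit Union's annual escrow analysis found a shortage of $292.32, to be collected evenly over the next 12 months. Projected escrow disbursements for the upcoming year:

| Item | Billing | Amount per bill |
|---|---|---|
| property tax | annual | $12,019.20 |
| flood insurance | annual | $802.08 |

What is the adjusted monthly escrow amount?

$1,092.80

Property tax — $12,019.20 per year
Flood insurance — $802.08 per year
Combined annual = $12,821.28
Per month = $12,821.28 / 12 = $1,068.44
Shortage spread = $292.32 / 12 = $24.36/mo
Adjusted monthly = $1,068.44 + $24.36 = $1,092.80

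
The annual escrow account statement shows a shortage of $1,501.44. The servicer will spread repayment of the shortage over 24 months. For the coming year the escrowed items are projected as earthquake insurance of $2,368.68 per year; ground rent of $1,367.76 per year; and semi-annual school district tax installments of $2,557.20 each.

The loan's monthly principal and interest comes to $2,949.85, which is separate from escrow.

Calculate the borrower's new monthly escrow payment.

Earthquake insurance: $2,368.68 annually
Ground rent: $1,367.76 annually
School district tax: $2,557.20 × 2 = $5,114.40 annually
Yearly total = $2,368.68 + $1,367.76 + $5,114.40 = $8,850.84
Base monthly escrow = $8,850.84 / 12 = $737.57
Shortage per month = $1,501.44 ÷ 24 = $62.56
New monthly escrow = $737.57 + $62.56 = $800.13

$800.13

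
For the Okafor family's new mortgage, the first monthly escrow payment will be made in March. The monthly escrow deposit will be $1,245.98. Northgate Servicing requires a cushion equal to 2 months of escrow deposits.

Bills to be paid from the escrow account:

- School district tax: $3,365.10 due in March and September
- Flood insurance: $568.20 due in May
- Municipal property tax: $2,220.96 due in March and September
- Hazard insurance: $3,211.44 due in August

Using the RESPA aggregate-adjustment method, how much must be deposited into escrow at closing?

$8,721.86

Cushion = 2 × $1,245.98 = $2,491.96
Trial balance (start $0, +$1,245.98 each month, − disbursements):
  Mar: +$1,245.98 − $5,586.06 → -$4,340.08
  Apr: +$1,245.98 → -$3,094.10
  May: +$1,245.98 − $568.20 → -$2,416.32
  Jun: +$1,245.98 → -$1,170.34
  Jul: +$1,245.98 → $75.64
  Aug: +$1,245.98 − $3,211.44 → -$1,889.82
  Sep: +$1,245.98 − $5,586.06 → -$6,229.90
  Oct: +$1,245.98 → -$4,983.92
  Nov: +$1,245.98 → -$3,737.94
  Dec: +$1,245.98 → -$2,491.96
  Jan: +$1,245.98 → -$1,245.98
  Feb: +$1,245.98 → $0.00
Lowest trial balance = -$6,229.90 (Sep)
Initial deposit = cushion − low point = $2,491.96 − (-$6,229.90) = $8,721.86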